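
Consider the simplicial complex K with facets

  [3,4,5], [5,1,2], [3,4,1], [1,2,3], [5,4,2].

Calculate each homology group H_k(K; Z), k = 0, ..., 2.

Order the vertices as 1 < 2 < 3 < 4 < 5. Listing each simplex with vertices in this order, K has dimension 2 with simplices:

  0-simplices (5): [1], [2], [3], [4], [5]
  1-simplices (10): [1,2], [1,3], [1,4], [1,5], [2,3], [2,4], [2,5], [3,4], [3,5], [4,5]
  2-simplices (5): [1,2,3], [1,2,5], [1,3,4], [2,4,5], [3,4,5]

giving chain groups C_0 ≅ Z^5, C_1 ≅ Z^10, C_2 ≅ Z^5.

Boundary ∂_1: C_1 → C_0 sends each edge [p,q] (with p < q) to q − p. For instance
  ∂[1,2] = [2] − [1].
As a 5×10 matrix over Z this has rank 4, with invariant factors (1,1,1,1).

∂_2: C_2 → C_1 maps a triangle to the signed sum of its edges. For instance
  ∂[1,2,3] = [2,3] − [1,3] + [1,2],
  ∂[1,2,5] = [2,5] − [1,5] + [1,2].
This gives a 10×5 integer matrix of rank 5; reducing to Smith normal form yields diagonal entries (1,1,1,1,1).

Reading off H_k = ker ∂_k / im ∂_{k+1}:

  H_0: rank C_0 − rank ∂_1 = 5 − 4 = 1, and the invariant factors of ∂_1 are all 1, so H_0 = Z.
  H_1: rank ker ∂_1 − rank ∂_2 = (10 − 4) − 5 = 1, and the invariant factors of ∂_2 are all 1, so H_1 = Z.
  H_2: rank ker ∂_2 − rank ∂_3 = (5 − 5) − 0 = 0, and there is no ∂_3, so H_2 = 0.

As a check, the Euler characteristic is 5 − 10 + 5 = 0, which agrees with 1 − 1 + 0 = 0.
(K is a triangulation of the Möbius band.)

H_0 = Z,  H_1 = Z,  H_2 = 0.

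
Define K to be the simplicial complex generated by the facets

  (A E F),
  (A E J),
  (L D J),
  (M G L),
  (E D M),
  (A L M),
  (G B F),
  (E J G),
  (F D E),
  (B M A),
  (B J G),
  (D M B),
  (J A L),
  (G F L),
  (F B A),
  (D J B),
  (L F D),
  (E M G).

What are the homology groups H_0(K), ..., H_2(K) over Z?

H_0 ≅ Z,  H_1 ≅ Z^2,  H_2 ≅ Z.

K has 9 vertices, 27 edges, 18 triangles.
rank ∂_0 = 0, rank ∂_1 = 8 ⇒ b_0 = 9 − 0 − 8 = 1; all invariant factors of ∂_1 are 1 so no torsion. So H_0 ≅ Z.
rank ∂_1 = 8, rank ∂_2 = 17 ⇒ b_1 = 27 − 8 − 17 = 2; all invariant factors of ∂_2 are 1 so no torsion. So H_1 ≅ Z^2.
rank ∂_2 = 17, rank ∂_3 = 0 ⇒ b_2 = 18 − 17 − 0 = 1. So H_2 ≅ Z.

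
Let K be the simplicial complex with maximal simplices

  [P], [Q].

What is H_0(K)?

Fix the vertex order P < Q and write every simplex with vertices in increasing order. Then dim K = 0 and the simplices of K are:

  0-simplices (2): P, Q

so the chain groups are C_0 ≅ Z^2.

Computing H_k = (kernel of ∂_k) / (image of ∂_{k+1}):

  H_0: rank C_0 − rank ∂_1 = 2 − 0 = 2, and there is no ∂_1, so H_0 ≅ Z^2.

(K is a triangulation of a set of 2 points.)

H_0 ≅ Z^2.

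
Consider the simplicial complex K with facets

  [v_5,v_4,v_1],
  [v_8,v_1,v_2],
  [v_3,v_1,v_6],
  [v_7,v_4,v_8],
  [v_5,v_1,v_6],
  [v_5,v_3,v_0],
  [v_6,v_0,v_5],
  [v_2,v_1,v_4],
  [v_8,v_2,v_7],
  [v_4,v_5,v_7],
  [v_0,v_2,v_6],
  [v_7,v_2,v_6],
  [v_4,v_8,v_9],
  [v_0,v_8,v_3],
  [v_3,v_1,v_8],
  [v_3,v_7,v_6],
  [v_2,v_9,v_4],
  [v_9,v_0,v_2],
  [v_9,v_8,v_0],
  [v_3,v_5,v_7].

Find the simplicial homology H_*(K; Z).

Order the vertices as v_0 < v_1 < v_2 < v_3 < v_4 < v_5 < v_6 < v_7 < v_8 < v_9. Listing each simplex with vertices in this order, K has dimension 2 with simplices:

  0-simplices (10): [v_0], [v_1], [v_2], [v_3], [v_4], [v_5], [v_6], [v_7], [v_8], [v_9]
  1-simplices (30): (30 of them)
  2-simplices (20): (20 of them)

Hence C_0 ≅ Z^10, C_1 ≅ Z^30, C_2 ≅ Z^20.

Boundary ∂_1: C_1 → C_0 is given by ∂[p,q] = [q] − [p]. For instance
  ∂[v_0,v_6] = [v_6] − [v_0].
The 10×30 boundary matrix has rank 9 and Smith normal form diag(1,1,1,1,1,1,1,1,1).

Boundary ∂_2: C_2 → C_1 maps a triangle to the signed sum of its edges. For instance
  ∂[v_0,v_2,v_9] = [v_2,v_9] − [v_0,v_9] + [v_0,v_2],
  ∂[v_1,v_2,v_4] = [v_2,v_4] − [v_1,v_4] + [v_1,v_2].
As a 30×20 matrix over Z this has rank 20, with invariant factors (1,1,1,1,1,1,1,1,1,1,1,1,1,1,1,1,1,1,1,2).

From H_k ≅ ker(∂_k) / im(∂_{k+1}) we obtain:

  H_0: rank C_0 − rank ∂_1 = 10 − 9 = 1, and the invariant factors of ∂_1 are all 1, so H_0 ≅ Z.
  H_1: rank ker ∂_1 − rank ∂_2 = (30 − 9) − 20 = 1, and ∂_2 has invariant factor 2 > 1, so H_1 ≅ Z ⊕ Z_2.
  H_2: rank ker ∂_2 − rank ∂_3 = (20 − 20) − 0 = 0, and there is no ∂_3, so H_2 ≅ 0.

H_0 ≅ Z,  H_1 ≅ Z ⊕ Z_2,  H_2 = 0.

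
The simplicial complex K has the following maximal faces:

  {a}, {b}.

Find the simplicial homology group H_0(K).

H_0 ≅ Z^2.

Take the total order a < b on the vertex set. Then K (dimension 0) consists of the simplices:

  0-simplices (2): a, b

so the chain groups are C_0 ≅ Z^2.

Reading off H_k = ker ∂_k / im ∂_{k+1}:

  H_0: rank C_0 − rank ∂_1 = 2 − 0 = 2, and there is no ∂_1, so H_0 ≅ Z^2.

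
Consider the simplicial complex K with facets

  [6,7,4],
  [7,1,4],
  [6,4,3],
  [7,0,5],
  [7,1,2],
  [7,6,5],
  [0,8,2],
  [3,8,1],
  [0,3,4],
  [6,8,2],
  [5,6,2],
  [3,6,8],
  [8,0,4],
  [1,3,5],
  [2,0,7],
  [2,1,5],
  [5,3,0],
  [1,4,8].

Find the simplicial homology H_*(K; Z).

H_0 ≅ Z,  H_1 ≅ Z ⊕ Z/2Z,  H_2 = 0.

Fix the vertex order 0 < 1 < 2 < 3 < 4 < 5 < 6 < 7 < 8 and write every simplex with vertices in increasing order. Then dim K = 2 and the simplices of K are:

  0-simplices (9): [0], [1], [2], [3], [4], [5], [6], [7], [8]
  1-simplices (27): (27 of them)
  2-simplices (18): [0,2,7], [0,2,8], [0,3,4], [0,3,5], [0,4,8], [0,5,7], [1,2,5], [1,2,7], [1,3,5], [1,3,8], [1,4,7], [1,4,8], [2,5,6], [2,6,8], [3,4,6], [3,6,8], [4,6,7], [5,6,7]

so the chain groups are C_0 ≅ Z^9, C_1 ≅ Z^27, C_2 ≅ Z^18.

The boundary map ∂_1: C_1 → C_0 sends each edge [p,q] (with p < q) to q − p. For instance
  ∂[1,2] = [2] − [1].
This gives a 9×27 integer matrix of rank 8; reducing to Smith normal form yields diagonal entries (1,1,1,1,1,1,1,1).

Boundary ∂_2: C_2 → C_1 maps a triangle to the signed sum of its edges. For instance
  ∂[4,6,7] = [6,7] − [4,7] + [4,6],
  ∂[0,3,5] = [3,5] − [0,5] + [0,3].
This gives a 27×18 integer matrix of rank 18; reducing to Smith normal form yields diagonal entries (1,1,1,1,1,1,1,1,1,1,1,1,1,1,1,1,1,2).

From H_k ≅ ker(∂_k) / im(∂_{k+1}) we obtain:

  H_0: rank C_0 − rank ∂_1 = 9 − 8 = 1, and the invariant factors of ∂_1 are all 1, so H_0 ≅ Z.
  H_1: rank ker ∂_1 − rank ∂_2 = (27 − 8) − 18 = 1, and ∂_2 has invariant factor 2 > 1, so H_1 ≅ Z ⊕ Z/2Z.
  H_2: rank ker ∂_2 − rank ∂_3 = (18 − 18) − 0 = 0, and there is no ∂_3, so H_2 ≅ 0.

As a check, the Euler characteristic is 9 − 27 + 18 = 0, which agrees with 1 − 1 + 0 = 0.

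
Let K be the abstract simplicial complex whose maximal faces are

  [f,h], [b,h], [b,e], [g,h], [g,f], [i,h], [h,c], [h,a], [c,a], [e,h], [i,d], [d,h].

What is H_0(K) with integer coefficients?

H_0 ≅ Z.

Take the total order a < b < c < d < e < f < g < h < i on the vertex set. Then K (dimension 1) consists of the simplices:

  0-simplices (9): a, b, c, d, e, f, g, h, i
  1-simplices (12): ac, ah, be, bh, ch, dh, di, eh, fg, fh, gh, hi

Hence C_0 ≅ Z^9, C_1 ≅ Z^12.

The boundary map ∂_1: C_1 → C_0 maps an edge to its endpoints' difference, ∂[p,q] = q − p. For instance
  ∂dh = h − d.
The 9×12 boundary matrix has rank 8 and Smith normal form diag(1,1,1,1,1,1,1,1).

From H_k ≅ ker(∂_k) / im(∂_{k+1}) we obtain:

  H_0: rank C_0 − rank ∂_1 = 9 − 8 = 1, and the invariant factors of ∂_1 are all 1, so H_0 ≅ Z.

(K is a triangulation of a wedge of 4 circles.)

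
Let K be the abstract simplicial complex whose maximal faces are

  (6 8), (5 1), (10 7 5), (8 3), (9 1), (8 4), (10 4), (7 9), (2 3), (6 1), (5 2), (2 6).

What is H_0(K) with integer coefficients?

Fix the vertex order 1 < 2 < 3 < 4 < 5 < 6 < 7 < 8 < 9 < 10 and write every simplex with vertices in increasing order. Then dim K = 2 and the simplices of K are:

  0-simplices (10): [1], [2], [3], [4], [5], [6], [7], [8], [9], [10]
  1-simplices (14): [1,5], [1,6], [1,9], [2,3], [2,5], [2,6], [3,8], [4,8], [4,10], [5,7], [5,10], [6,8], [7,9], [7,10]
  2-simplices (1): [5,7,10]

Hence C_0 ≅ Z^10, C_1 ≅ Z^14, C_2 ≅ Z^1.

Boundary ∂_1: C_1 → C_0 maps an edge to its endpoints' difference, ∂[p,q] = q − p.
As a 10×14 matrix over Z this has rank 9, with invariant factors (1,1,1,1,1,1,1,1,1).

∂_2: C_2 → C_1 sends each 2-simplex [p,q,r] to [q,r] − [p,r] + [p,q]. For instance
  ∂[5,7,10] = [7,10] − [5,10] + [5,7].
The 14×1 boundary matrix has rank 1 and Smith normal form diag(1).

Now H_k = ker ∂_k / im ∂_{k+1}, so:

  H_0: rank C_0 − rank ∂_1 = 10 − 9 = 1, and the invariant factors of ∂_1 are all 1, so H_0 = Z.

H_0 ≅ Z.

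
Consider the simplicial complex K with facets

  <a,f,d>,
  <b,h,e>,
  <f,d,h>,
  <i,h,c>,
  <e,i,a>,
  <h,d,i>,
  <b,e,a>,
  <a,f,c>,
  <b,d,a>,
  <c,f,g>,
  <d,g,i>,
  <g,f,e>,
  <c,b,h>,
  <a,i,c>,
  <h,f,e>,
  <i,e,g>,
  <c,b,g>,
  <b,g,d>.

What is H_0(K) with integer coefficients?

H_0 = Z.

Fix the vertex order a < b < c < d < e < f < g < h < i and write every simplex with vertices in increasing order. Then dim K = 2 and the simplices of K are:

  0-simplices (9): a, b, c, d, e, f, g, h, i
  1-simplices (27): ab, ac, ad, ae, af, ai, bc, bd, be, bg, bh, cf, cg, ch, ci, df, dg, dh, di, ef, eg, eh, ei, fg, fh, gi, hi
  2-simplices (18): abd, abe, acf, aci, adf, aei, bcg, bch, bdg, beh, cfg, chi, dfh, dgi, dhi, efg, efh, egi

so the chain groups are C_0 ≅ Z^9, C_1 ≅ Z^27, C_2 ≅ Z^18.

∂_1: C_1 → C_0 is given by ∂[p,q] = [q] − [p]. For instance
  ∂af = f − a.
This gives a 9×27 integer matrix of rank 8; reducing to Smith normal form yields diagonal entries (1,1,1,1,1,1,1,1).

The boundary map ∂_2: C_2 → C_1 sends each 2-simplex [p,q,r] to [q,r] − [p,r] + [p,q]. For instance
  ∂bch = ch − bh + bc,
  ∂acf = cf − af + ac.
The 27×18 boundary matrix has rank 17 and Smith normal form diag(1,1,1,1,1,1,1,1,1,1,1,1,1,1,1,1,1).

Computing H_k = (kernel of ∂_k) / (image of ∂_{k+1}):

  H_0: rank C_0 − rank ∂_1 = 9 − 8 = 1, and the invariant factors of ∂_1 are all 1, so H_0 = Z.

(K is a triangulation of the torus T^2.)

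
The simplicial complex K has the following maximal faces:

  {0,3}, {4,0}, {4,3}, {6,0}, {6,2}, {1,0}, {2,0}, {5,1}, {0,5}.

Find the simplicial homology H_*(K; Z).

Order the vertices as 0 < 1 < 2 < 3 < 4 < 5 < 6. Listing each simplex with vertices in this order, K has dimension 1 with simplices:

  0-simplices (7): [0], [1], [2], [3], [4], [5], [6]
  1-simplices (9): [0,1], [0,2], [0,3], [0,4], [0,5], [0,6], [1,5], [2,6], [3,4]

Hence C_0 ≅ Z^7, C_1 ≅ Z^9.

The boundary map ∂_1: C_1 → C_0 maps an edge to its endpoints' difference, ∂[p,q] = q − p. For instance
  ∂[0,5] = [5] − [0].
The 7×9 boundary matrix has rank 6 and Smith normal form diag(1,1,1,1,1,1).

Computing H_k = (kernel of ∂_k) / (image of ∂_{k+1}):

  H_0: rank C_0 − rank ∂_1 = 7 − 6 = 1, and the invariant factors of ∂_1 are all 1, so H_0 = Z.
  H_1: rank ker ∂_1 − rank ∂_2 = (9 − 6) − 0 = 3, and there is no ∂_2, so H_1 = Z^3.

H_0 ≅ Z,  H_1 ≅ Z^3.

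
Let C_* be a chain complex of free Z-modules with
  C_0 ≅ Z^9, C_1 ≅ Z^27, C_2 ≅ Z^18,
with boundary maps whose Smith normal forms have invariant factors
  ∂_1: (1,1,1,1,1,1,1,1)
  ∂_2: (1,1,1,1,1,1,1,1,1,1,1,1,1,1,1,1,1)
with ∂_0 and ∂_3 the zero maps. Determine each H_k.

H_0 ≅ Z,  H_1 ≅ Z^2,  H_2 ≅ Z.

H_0: b_0 = 9 − 0 − 8 = 1; torsion from ∂_1 factors > 1: none. So H_0 ≅ Z.
H_1: b_1 = 27 − 8 − 17 = 2; torsion from ∂_2 factors > 1: none. So H_1 ≅ Z^2.
H_2: b_2 = 18 − 17 − 0 = 1; torsion from ∂_3 factors > 1: none. So H_2 ≅ Z.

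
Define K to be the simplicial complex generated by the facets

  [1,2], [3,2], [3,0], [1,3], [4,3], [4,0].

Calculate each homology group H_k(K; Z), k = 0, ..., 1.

H_0 = Z,  H_1 = Z^2.

Take the total order 0 < 1 < 2 < 3 < 4 on the vertex set. Then K (dimension 1) consists of the simplices:

  0-simplices (5): [0], [1], [2], [3], [4]
  1-simplices (6): [0,3], [0,4], [1,2], [1,3], [2,3], [3,4]

so the chain groups are C_0 ≅ Z^5, C_1 ≅ Z^6.

The boundary map ∂_1: C_1 → C_0 sends each edge [p,q] (with p < q) to q − p.
As a 5×6 matrix over Z this has rank 4, with invariant factors (1,1,1,1).

From H_k ≅ ker(∂_k) / im(∂_{k+1}) we obtain:

  H_0: rank C_0 − rank ∂_1 = 5 − 4 = 1, and the invariant factors of ∂_1 are all 1, so H_0 = Z.
  H_1: rank ker ∂_1 − rank ∂_2 = (6 − 4) − 0 = 2, and there is no ∂_2, so H_1 = Z^2.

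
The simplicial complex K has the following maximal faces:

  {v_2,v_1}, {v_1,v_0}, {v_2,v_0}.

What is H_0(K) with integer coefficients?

Take the total order v_0 < v_1 < v_2 on the vertex set. Then K (dimension 1) consists of the simplices:

  0-simplices (3): [v_0], [v_1], [v_2]
  1-simplices (3): [v_0,v_1], [v_0,v_2], [v_1,v_2]

giving chain groups C_0 ≅ Z^3, C_1 ≅ Z^3.

Boundary ∂_1: C_1 → C_0 is given by ∂[p,q] = [q] − [p].
As a 3×3 matrix over Z this has rank 2, with invariant factors (1,1).

From H_k ≅ ker(∂_k) / im(∂_{k+1}) we obtain:

  H_0: rank C_0 − rank ∂_1 = 3 − 2 = 1, and the invariant factors of ∂_1 are all 1, so H_0 ≅ Z.

H_0 = Z.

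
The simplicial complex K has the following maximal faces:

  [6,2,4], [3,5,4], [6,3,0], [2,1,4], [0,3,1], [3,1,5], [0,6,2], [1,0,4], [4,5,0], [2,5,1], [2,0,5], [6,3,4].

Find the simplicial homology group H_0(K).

We work with the vertex ordering 0 < 1 < 2 < 3 < 4 < 5 < 6. The simplices of K, each written with vertices in increasing order, are:

  0-simplices (7): [0], [1], [2], [3], [4], [5], [6]
  1-simplices (18): [0,1], [0,2], [0,3], [0,4], [0,5], [0,6], [1,2], [1,3], [1,4], [1,5], [2,4], [2,5], [2,6], [3,4], [3,5], [3,6], [4,5], [4,6]
  2-simplices (12): [0,1,3], [0,1,4], [0,2,5], [0,2,6], [0,3,6], [0,4,5], [1,2,4], [1,2,5], [1,3,5], [2,4,6], [3,4,5], [3,4,6]

giving chain groups C_0 ≅ Z^7, C_1 ≅ Z^18, C_2 ≅ Z^12.

The boundary map ∂_1: C_1 → C_0 sends each edge [p,q] (with p < q) to q − p.
This gives a 7×18 integer matrix of rank 6; reducing to Smith normal form yields diagonal entries (1,1,1,1,1,1).

∂_2: C_2 → C_1 maps a triangle to the signed sum of its edges. For instance
  ∂[3,4,5] = [4,5] − [3,5] + [3,4],
  ∂[0,2,6] = [2,6] − [0,6] + [0,2].
The resulting 18×12 matrix has rank 12, and its Smith normal form has invariant factors (1,1,1,1,1,1,1,1,1,1,1,2).

Computing H_k = (kernel of ∂_k) / (image of ∂_{k+1}):

  H_0: rank C_0 − rank ∂_1 = 7 − 6 = 1, and the invariant factors of ∂_1 are all 1, so H_0 = Z.

H_0 ≅ Z.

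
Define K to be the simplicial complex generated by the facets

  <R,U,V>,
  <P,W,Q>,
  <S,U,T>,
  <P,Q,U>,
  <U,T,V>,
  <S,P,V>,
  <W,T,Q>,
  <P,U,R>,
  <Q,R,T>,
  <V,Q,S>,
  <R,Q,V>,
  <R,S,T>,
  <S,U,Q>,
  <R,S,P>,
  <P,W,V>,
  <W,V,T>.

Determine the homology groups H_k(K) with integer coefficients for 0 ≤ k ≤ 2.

H_0 ≅ Z,  H_1 ≅ Z^2,  H_2 ≅ Z.

Order the vertices as P < Q < R < S < T < U < V < W. Listing each simplex with vertices in this order, K has dimension 2 with simplices:

  0-simplices (8): P, Q, R, S, T, U, V, W
  1-simplices (24): PQ, PR, PS, PU, PV, PW, QR, QS, QT, QU, QV, QW, RS, RT, RU, RV, ST, SU, SV, TU, TV, TW, UV, VW
  2-simplices (16): PQU, PQW, PRS, PRU, PSV, PVW, QRT, QRV, QSU, QSV, QTW, RST, RUV, STU, TUV, TVW

Hence C_0 ≅ Z^8, C_1 ≅ Z^24, C_2 ≅ Z^16.

The boundary map ∂_1: C_1 → C_0 maps an edge to its endpoints' difference, ∂[p,q] = q − p. For instance
  ∂PW = W − P.
The 8×24 boundary matrix has rank 7 and Smith normal form diag(1,1,1,1,1,1,1).

Boundary ∂_2: C_2 → C_1 maps a triangle to the signed sum of its edges. For instance
  ∂QTW = TW − QW + QT,
  ∂PSV = SV − PV + PS.
This gives a 24×16 integer matrix of rank 15; reducing to Smith normal form yields diagonal entries (1,1,1,1,1,1,1,1,1,1,1,1,1,1,1).

Now H_k = ker ∂_k / im ∂_{k+1}, so:

  H_0: rank C_0 − rank ∂_1 = 8 − 7 = 1, and the invariant factors of ∂_1 are all 1, so H_0 = Z.
  H_1: rank ker ∂_1 − rank ∂_2 = (24 − 7) − 15 = 2, and the invariant factors of ∂_2 are all 1, so H_1 = Z^2.
  H_2: rank ker ∂_2 − rank ∂_3 = (16 − 15) − 0 = 1, and there is no ∂_3, so H_2 = Z.

(K is a triangulation of the torus T^2.)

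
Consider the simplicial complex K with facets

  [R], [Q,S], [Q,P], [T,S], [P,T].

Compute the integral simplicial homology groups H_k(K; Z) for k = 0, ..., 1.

H_0 ≅ Z^2,  H_1 ≅ Z.

Fix the vertex order P < Q < R < S < T and write every simplex with vertices in increasing order. Then dim K = 1 and the simplices of K are:

  0-simplices (5): P, Q, R, S, T
  1-simplices (4): PQ, PT, QS, ST

so the chain groups are C_0 ≅ Z^5, C_1 ≅ Z^4.

∂_1: C_1 → C_0 sends each edge [p,q] (with p < q) to q − p. For instance
  ∂PQ = Q − P.
This gives a 5×4 integer matrix of rank 3; reducing to Smith normal form yields diagonal entries (1,1,1).

Computing H_k = (kernel of ∂_k) / (image of ∂_{k+1}):

  H_0: rank C_0 − rank ∂_1 = 5 − 3 = 2, and the invariant factors of ∂_1 are all 1, so H_0 ≅ Z^2.
  H_1: rank ker ∂_1 − rank ∂_2 = (4 − 3) − 0 = 1, and there is no ∂_2, so H_1 ≅ Z.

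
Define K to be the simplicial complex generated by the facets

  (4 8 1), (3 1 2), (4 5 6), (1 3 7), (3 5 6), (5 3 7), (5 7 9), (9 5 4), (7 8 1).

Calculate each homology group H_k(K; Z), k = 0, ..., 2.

Order the vertices as 1 < 2 < 3 < 4 < 5 < 6 < 7 < 8 < 9. Listing each simplex with vertices in this order, K has dimension 2 with simplices:

  0-simplices (9): [1], [2], [3], [4], [5], [6], [7], [8], [9]
  1-simplices (18): [1,2], [1,3], [1,4], [1,7], [1,8], [2,3], [3,5], [3,6], [3,7], [4,5], [4,6], [4,8], [4,9], [5,6], [5,7], [5,9], [7,8], [7,9]
  2-simplices (9): [1,2,3], [1,3,7], [1,4,8], [1,7,8], [3,5,6], [3,5,7], [4,5,6], [4,5,9], [5,7,9]

Hence C_0 ≅ Z^9, C_1 ≅ Z^18, C_2 ≅ Z^9.

The boundary map ∂_1: C_1 → C_0 maps an edge to its endpoints' difference, ∂[p,q] = q − p. For instance
  ∂[1,8] = [8] − [1].
The resulting 9×18 matrix has rank 8, and its Smith normal form has invariant factors (1,1,1,1,1,1,1,1).

The boundary map ∂_2: C_2 → C_1 sends each 2-simplex [p,q,r] to [q,r] − [p,r] + [p,q]. For instance
  ∂[1,7,8] = [7,8] − [1,8] + [1,7],
  ∂[5,7,9] = [7,9] − [5,9] + [5,7].
As a 18×9 matrix over Z this has rank 9, with invariant factors (1,1,1,1,1,1,1,1,1).

From H_k ≅ ker(∂_k) / im(∂_{k+1}) we obtain:

  H_0: rank C_0 − rank ∂_1 = 9 − 8 = 1, and the invariant factors of ∂_1 are all 1, so H_0 ≅ Z.
  H_1: rank ker ∂_1 − rank ∂_2 = (18 − 8) − 9 = 1, and the invariant factors of ∂_2 are all 1, so H_1 ≅ Z.
  H_2: rank ker ∂_2 − rank ∂_3 = (9 − 9) − 0 = 0, and there is no ∂_3, so H_2 ≅ 0.

As a check, the Euler characteristic is 9 − 18 + 9 = 0, which agrees with 1 − 1 + 0 = 0.

H_0 = Z,  H_1 = Z,  H_2 = 0.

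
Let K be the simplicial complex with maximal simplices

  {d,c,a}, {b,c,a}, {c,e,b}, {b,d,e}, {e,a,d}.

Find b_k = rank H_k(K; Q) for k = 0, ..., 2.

Fix the vertex order a < b < c < d < e and write every simplex with vertices in increasing order. Then dim K = 2 and the simplices of K are:

  0-simplices (5): a, b, c, d, e
  1-simplices (10): ab, ac, ad, ae, bc, bd, be, cd, ce, de
  2-simplices (5): abc, acd, ade, bce, bde

so the chain groups are C_0 ≅ Z^5, C_1 ≅ Z^10, C_2 ≅ Z^5.

The boundary map ∂_1: C_1 → C_0 is given by ∂[p,q] = [q] − [p].
This gives a 5×10 integer matrix of rank 4; reducing to Smith normal form yields diagonal entries (1,1,1,1).

The boundary map ∂_2: C_2 → C_1 sends each 2-simplex [p,q,r] to [q,r] − [p,r] + [p,q]. For instance
  ∂abc = bc − ac + ab,
  ∂bce = ce − be + bc.
As a 10×5 matrix over Z this has rank 5, with invariant factors (1,1,1,1,1).

Computing H_k = (kernel of ∂_k) / (image of ∂_{k+1}):

  H_0: rank C_0 − rank ∂_1 = 5 − 4 = 1, and the invariant factors of ∂_1 are all 1, so H_0 = Z.
  H_1: rank ker ∂_1 − rank ∂_2 = (10 − 4) − 5 = 1, and the invariant factors of ∂_2 are all 1, so H_1 = Z.
  H_2: rank ker ∂_2 − rank ∂_3 = (5 − 5) − 0 = 0, and there is no ∂_3, so H_2 = 0.

As a check, the Euler characteristic is 5 − 10 + 5 = 0, which agrees with 1 − 1 + 0 = 0.

Hence the Betti numbers are b_0 = 1, b_1 = 1, b_2 = 0.

b_0 = 1, b_1 = 1, b_2 = 0.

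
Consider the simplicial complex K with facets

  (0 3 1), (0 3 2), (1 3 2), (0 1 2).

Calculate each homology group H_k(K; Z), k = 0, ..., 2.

We work with the vertex ordering 0 < 1 < 2 < 3. The simplices of K, each written with vertices in increasing order, are:

  0-simplices (4): [0], [1], [2], [3]
  1-simplices (6): [0,1], [0,2], [0,3], [1,2], [1,3], [2,3]
  2-simplices (4): [0,1,2], [0,1,3], [0,2,3], [1,2,3]

giving chain groups C_0 ≅ Z^4, C_1 ≅ Z^6, C_2 ≅ Z^4.

∂_1: C_1 → C_0 sends each edge [p,q] (with p < q) to q − p.
As a 4×6 matrix over Z this has rank 3, with invariant factors (1,1,1).

∂_2: C_2 → C_1 maps a triangle to the signed sum of its edges. For instance
  ∂[1,2,3] = [2,3] − [1,3] + [1,2],
  ∂[0,1,3] = [1,3] − [0,3] + [0,1].
The resulting 6×4 matrix has rank 3, and its Smith normal form has invariant factors (1,1,1).

Reading off H_k = ker ∂_k / im ∂_{k+1}:

  H_0: rank C_0 − rank ∂_1 = 4 − 3 = 1, and the invariant factors of ∂_1 are all 1, so H_0 = Z.
  H_1: rank ker ∂_1 − rank ∂_2 = (6 − 3) − 3 = 0, and the invariant factors of ∂_2 are all 1, so H_1 = 0.
  H_2: rank ker ∂_2 − rank ∂_3 = (4 − 3) − 0 = 1, and there is no ∂_3, so H_2 = Z.

(K is a triangulation of the 2-sphere S^2.)

H_0 ≅ Z,  H_1 = 0,  H_2 ≅ Z.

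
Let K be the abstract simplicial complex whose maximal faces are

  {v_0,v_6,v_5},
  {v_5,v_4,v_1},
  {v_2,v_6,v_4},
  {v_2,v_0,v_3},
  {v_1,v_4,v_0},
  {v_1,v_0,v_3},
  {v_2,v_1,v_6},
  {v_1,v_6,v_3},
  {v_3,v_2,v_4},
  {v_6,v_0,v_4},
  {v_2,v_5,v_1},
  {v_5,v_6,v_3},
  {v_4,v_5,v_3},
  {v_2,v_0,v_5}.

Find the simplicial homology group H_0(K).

We work with the vertex ordering v_0 < v_1 < v_2 < v_3 < v_4 < v_5 < v_6. The simplices of K, each written with vertices in increasing order, are:

  0-simplices (7): [v_0], [v_1], [v_2], [v_3], [v_4], [v_5], [v_6]
  1-simplices (21): (21 of them)
  2-simplices (14): (14 of them)

so the chain groups are C_0 ≅ Z^7, C_1 ≅ Z^21, C_2 ≅ Z^14.

∂_1: C_1 → C_0 sends each edge [p,q] (with p < q) to q − p. For instance
  ∂[v_0,v_3] = [v_3] − [v_0].
As a 7×21 matrix over Z this has rank 6, with invariant factors (1,1,1,1,1,1).

Boundary ∂_2: C_2 → C_1 maps a triangle to the signed sum of its edges. For instance
  ∂[v_1,v_4,v_5] = [v_4,v_5] − [v_1,v_5] + [v_1,v_4],
  ∂[v_3,v_4,v_5] = [v_4,v_5] − [v_3,v_5] + [v_3,v_4].
As a 21×14 matrix over Z this has rank 13, with invariant factors (1,1,1,1,1,1,1,1,1,1,1,1,1).

Computing H_k = (kernel of ∂_k) / (image of ∂_{k+1}):

  H_0: rank C_0 − rank ∂_1 = 7 − 6 = 1, and the invariant factors of ∂_1 are all 1, so H_0 = Z.

H_0 = Z.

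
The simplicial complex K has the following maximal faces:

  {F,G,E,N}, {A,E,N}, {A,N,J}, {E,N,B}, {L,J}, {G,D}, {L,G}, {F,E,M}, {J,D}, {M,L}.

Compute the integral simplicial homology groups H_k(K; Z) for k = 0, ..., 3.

H_0 = Z,  H_1 = Z^3,  H_2 = 0,  H_3 = 0.

Fix the vertex order A < B < D < E < F < G < J < L < M < N and write every simplex with vertices in increasing order. Then dim K = 3 and the simplices of K are:

  0-simplices (10): A, B, D, E, F, G, J, L, M, N
  1-simplices (19): AE, AJ, AN, BE, BN, DG, DJ, EF, EG, EM, EN, FG, FM, FN, GL, GN, JL, JN, LM
  2-simplices (8): AEN, AJN, BEN, EFG, EFM, EFN, EGN, FGN
  3-simplices (1): EFGN

giving chain groups C_0 ≅ Z^10, C_1 ≅ Z^19, C_2 ≅ Z^8, C_3 ≅ Z^1.

Boundary ∂_1: C_1 → C_0 is given by ∂[p,q] = [q] − [p].
As a 10×19 matrix over Z this has rank 9, with invariant factors (1,1,1,1,1,1,1,1,1).

The boundary map ∂_2: C_2 → C_1 maps a triangle to the signed sum of its edges. For instance
  ∂EGN = GN − EN + EG,
  ∂BEN = EN − BN + BE.
The resulting 19×8 matrix has rank 7, and its Smith normal form has invariant factors (1,1,1,1,1,1,1).

The boundary map ∂_3: C_3 → C_2 sends each 3-simplex σ to the alternating sum Σ_i (−1)^i (σ with its i-th vertex removed). For instance
  ∂EFGN = FGN − EGN + EFN − EFG.
The resulting 8×1 matrix has rank 1, and its Smith normal form has invariant factors (1).

Reading off H_k = ker ∂_k / im ∂_{k+1}:

  H_0: rank C_0 − rank ∂_1 = 10 − 9 = 1, and the invariant factors of ∂_1 are all 1, so H_0 = Z.
  H_1: rank ker ∂_1 − rank ∂_2 = (19 − 9) − 7 = 3, and the invariant factors of ∂_2 are all 1, so H_1 = Z^3.
  H_2: rank ker ∂_2 − rank ∂_3 = (8 − 7) − 1 = 0, and the invariant factors of ∂_3 are all 1, so H_2 = 0.
  H_3: rank ker ∂_3 − rank ∂_4 = (1 − 1) − 0 = 0, and there is no ∂_4, so H_3 = 0.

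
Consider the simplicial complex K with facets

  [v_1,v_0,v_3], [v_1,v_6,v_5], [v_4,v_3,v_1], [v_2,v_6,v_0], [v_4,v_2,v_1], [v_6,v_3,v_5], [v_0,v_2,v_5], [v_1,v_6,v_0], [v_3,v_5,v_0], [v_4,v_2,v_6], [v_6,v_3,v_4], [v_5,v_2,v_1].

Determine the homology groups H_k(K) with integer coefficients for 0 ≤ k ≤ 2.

Order the vertices as v_0 < v_1 < v_2 < v_3 < v_4 < v_5 < v_6. Listing each simplex with vertices in this order, K has dimension 2 with simplices:

  0-simplices (7): [v_0], [v_1], [v_2], [v_3], [v_4], [v_5], [v_6]
  1-simplices (18): (18 of them)
  2-simplices (12): (12 of them)

so the chain groups are C_0 ≅ Z^7, C_1 ≅ Z^18, C_2 ≅ Z^12.

Boundary ∂_1: C_1 → C_0 is given by ∂[p,q] = [q] − [p]. For instance
  ∂[v_2,v_5] = [v_5] − [v_2].
The resulting 7×18 matrix has rank 6, and its Smith normal form has invariant factors (1,1,1,1,1,1).

Boundary ∂_2: C_2 → C_1 maps a triangle to the signed sum of its edges. For instance
  ∂[v_0,v_2,v_5] = [v_2,v_5] − [v_0,v_5] + [v_0,v_2],
  ∂[v_1,v_2,v_4] = [v_2,v_4] − [v_1,v_4] + [v_1,v_2].
The resulting 18×12 matrix has rank 12, and its Smith normal form has invariant factors (1,1,1,1,1,1,1,1,1,1,1,2).

Computing H_k = (kernel of ∂_k) / (image of ∂_{k+1}):

  H_0: rank C_0 − rank ∂_1 = 7 − 6 = 1, and the invariant factors of ∂_1 are all 1, so H_0 = Z.
  H_1: rank ker ∂_1 − rank ∂_2 = (18 − 6) − 12 = 0, and ∂_2 has invariant factor 2 > 1, so H_1 = Z/2.
  H_2: rank ker ∂_2 − rank ∂_3 = (12 − 12) − 0 = 0, and there is no ∂_3, so H_2 = 0.

H_0 = Z,  H_1 = Z/2,  H_2 = 0.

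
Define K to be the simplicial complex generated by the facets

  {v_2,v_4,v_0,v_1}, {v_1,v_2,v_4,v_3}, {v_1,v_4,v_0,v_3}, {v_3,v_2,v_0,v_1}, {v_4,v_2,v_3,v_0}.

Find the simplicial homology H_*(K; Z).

We work with the vertex ordering v_0 < v_1 < v_2 < v_3 < v_4. The simplices of K, each written with vertices in increasing order, are:

  0-simplices (5): [v_0], [v_1], [v_2], [v_3], [v_4]
  1-simplices (10): [v_0,v_1], [v_0,v_2], [v_0,v_3], [v_0,v_4], [v_1,v_2], [v_1,v_3], [v_1,v_4], [v_2,v_3], [v_2,v_4], [v_3,v_4]
  2-simplices (10): [v_0,v_1,v_2], [v_0,v_1,v_3], [v_0,v_1,v_4], [v_0,v_2,v_3], [v_0,v_2,v_4], [v_0,v_3,v_4], [v_1,v_2,v_3], [v_1,v_2,v_4], [v_1,v_3,v_4], [v_2,v_3,v_4]
  3-simplices (5): [v_0,v_1,v_2,v_3], [v_0,v_1,v_2,v_4], [v_0,v_1,v_3,v_4], [v_0,v_2,v_3,v_4], [v_1,v_2,v_3,v_4]

so the chain groups are C_0 ≅ Z^5, C_1 ≅ Z^10, C_2 ≅ Z^10, C_3 ≅ Z^5.

∂_1: C_1 → C_0 sends each edge [p,q] (with p < q) to q − p. For instance
  ∂[v_0,v_4] = [v_4] − [v_0].
This gives a 5×10 integer matrix of rank 4; reducing to Smith normal form yields diagonal entries (1,1,1,1).

∂_2: C_2 → C_1 sends each 2-simplex [p,q,r] to [q,r] − [p,r] + [p,q]. For instance
  ∂[v_1,v_3,v_4] = [v_3,v_4] − [v_1,v_4] + [v_1,v_3],
  ∂[v_1,v_2,v_3] = [v_2,v_3] − [v_1,v_3] + [v_1,v_2].
This gives a 10×10 integer matrix of rank 6; reducing to Smith normal form yields diagonal entries (1,1,1,1,1,1).

The boundary map ∂_3: C_3 → C_2 sends each 3-simplex σ to the alternating sum Σ_i (−1)^i (σ with its i-th vertex removed). For instance
  ∂[v_0,v_1,v_2,v_3] = [v_1,v_2,v_3] − [v_0,v_2,v_3] + [v_0,v_1,v_3] − [v_0,v_1,v_2],
  ∂[v_1,v_2,v_3,v_4] = [v_2,v_3,v_4] − [v_1,v_3,v_4] + [v_1,v_2,v_4] − [v_1,v_2,v_3].
As a 10×5 matrix over Z this has rank 4, with invariant factors (1,1,1,1).

From H_k ≅ ker(∂_k) / im(∂_{k+1}) we obtain:

  H_0: rank C_0 − rank ∂_1 = 5 − 4 = 1, and the invariant factors of ∂_1 are all 1, so H_0 ≅ Z.
  H_1: rank ker ∂_1 − rank ∂_2 = (10 − 4) − 6 = 0, and the invariant factors of ∂_2 are all 1, so H_1 ≅ 0.
  H_2: rank ker ∂_2 − rank ∂_3 = (10 − 6) − 4 = 0, and the invariant factors of ∂_3 are all 1, so H_2 ≅ 0.
  H_3: rank ker ∂_3 − rank ∂_4 = (5 − 4) − 0 = 1, and there is no ∂_4, so H_3 ≅ Z.

As a check, the Euler characteristic is 5 − 10 + 10 − 5 = 0, which agrees with 1 − 0 + 0 − 1 = 0.

H_0 = Z,  H_1 = 0,  H_2 = 0,  H_3 = Z.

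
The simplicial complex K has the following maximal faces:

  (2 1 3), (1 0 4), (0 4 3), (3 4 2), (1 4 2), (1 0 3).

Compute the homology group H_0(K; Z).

Fix the vertex order 0 < 1 < 2 < 3 < 4 and write every simplex with vertices in increasing order. Then dim K = 2 and the simplices of K are:

  0-simplices (5): [0], [1], [2], [3], [4]
  1-simplices (9): [0,1], [0,3], [0,4], [1,2], [1,3], [1,4], [2,3], [2,4], [3,4]
  2-simplices (6): [0,1,3], [0,1,4], [0,3,4], [1,2,3], [1,2,4], [2,3,4]

giving chain groups C_0 ≅ Z^5, C_1 ≅ Z^9, C_2 ≅ Z^6.

The boundary map ∂_1: C_1 → C_0 maps an edge to its endpoints' difference, ∂[p,q] = q − p. For instance
  ∂[1,2] = [2] − [1].
The 5×9 boundary matrix has rank 4 and Smith normal form diag(1,1,1,1).

∂_2: C_2 → C_1 maps a triangle to the signed sum of its edges. For instance
  ∂[0,1,4] = [1,4] − [0,4] + [0,1],
  ∂[2,3,4] = [3,4] − [2,4] + [2,3].
The resulting 9×6 matrix has rank 5, and its Smith normal form has invariant factors (1,1,1,1,1).

Reading off H_k = ker ∂_k / im ∂_{k+1}:

  H_0: rank C_0 − rank ∂_1 = 5 − 4 = 1, and the invariant factors of ∂_1 are all 1, so H_0 ≅ Z.

H_0 ≅ Z.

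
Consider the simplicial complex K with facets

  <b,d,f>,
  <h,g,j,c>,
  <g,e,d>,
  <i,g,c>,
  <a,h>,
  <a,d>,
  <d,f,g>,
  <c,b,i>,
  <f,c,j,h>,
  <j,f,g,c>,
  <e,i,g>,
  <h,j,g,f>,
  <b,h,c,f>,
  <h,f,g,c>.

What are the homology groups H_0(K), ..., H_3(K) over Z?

H_0 ≅ Z,  H_1 ≅ Z,  H_2 = 0,  H_3 ≅ Z.

We work with the vertex ordering a < b < c < d < e < f < g < h < i < j. The simplices of K, each written with vertices in increasing order, are:

  0-simplices (10): a, b, c, d, e, f, g, h, i, j
  1-simplices (24): ad, ah, bc, bd, bf, bh, bi, cf, cg, ch, ci, cj, de, df, dg, eg, ei, fg, fh, fj, gh, gi, gj, hj
  2-simplices (19): bcf, bch, bci, bdf, bfh, cfg, cfh, cfj, cgh, cgi, cgj, chj, deg, dfg, egi, fgh, fgj, fhj, ghj
  3-simplices (6): bcfh, cfgh, cfgj, cfhj, cghj, fghj

so the chain groups are C_0 ≅ Z^10, C_1 ≅ Z^24, C_2 ≅ Z^19, C_3 ≅ Z^6.

Boundary ∂_1: C_1 → C_0 is given by ∂[p,q] = [q] − [p]. For instance
  ∂ad = d − a.
As a 10×24 matrix over Z this has rank 9, with invariant factors (1,1,1,1,1,1,1,1,1).

Boundary ∂_2: C_2 → C_1 maps a triangle to the signed sum of its edges. For instance
  ∂cfg = fg − cg + cf,
  ∂bdf = df − bf + bd.
This gives a 24×19 integer matrix of rank 14; reducing to Smith normal form yields diagonal entries (1,1,1,1,1,1,1,1,1,1,1,1,1,1).

∂_3: C_3 → C_2 sends each 3-simplex σ to the alternating sum Σ_i (−1)^i (σ with its i-th vertex removed). For instance
  ∂cghj = ghj − chj + cgj − cgh,
  ∂cfhj = fhj − chj + cfj − cfh.
The 19×6 boundary matrix has rank 5 and Smith normal form diag(1,1,1,1,1).

From H_k ≅ ker(∂_k) / im(∂_{k+1}) we obtain:

  H_0: rank C_0 − rank ∂_1 = 10 − 9 = 1, and the invariant factors of ∂_1 are all 1, so H_0 ≅ Z.
  H_1: rank ker ∂_1 − rank ∂_2 = (24 − 9) − 14 = 1, and the invariant factors of ∂_2 are all 1, so H_1 ≅ Z.
  H_2: rank ker ∂_2 − rank ∂_3 = (19 − 14) − 5 = 0, and the invariant factors of ∂_3 are all 1, so H_2 ≅ 0.
  H_3: rank ker ∂_3 − rank ∂_4 = (6 − 5) − 0 = 1, and there is no ∂_4, so H_3 ≅ Z.

As a check, the Euler characteristic is 10 − 24 + 19 − 6 = -1, which agrees with 1 − 1 + 0 − 1 = -1.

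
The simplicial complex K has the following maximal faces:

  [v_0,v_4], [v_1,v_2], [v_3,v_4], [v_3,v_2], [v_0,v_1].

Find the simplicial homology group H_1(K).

Take the total order v_0 < v_1 < v_2 < v_3 < v_4 on the vertex set. Then K (dimension 1) consists of the simplices:

  0-simplices (5): [v_0], [v_1], [v_2], [v_3], [v_4]
  1-simplices (5): [v_0,v_1], [v_0,v_4], [v_1,v_2], [v_2,v_3], [v_3,v_4]

so the chain groups are C_0 ≅ Z^5, C_1 ≅ Z^5.

Boundary ∂_1: C_1 → C_0 maps an edge to its endpoints' difference, ∂[p,q] = q − p.
The 5×5 boundary matrix has rank 4 and Smith normal form diag(1,1,1,1).

Now H_k = ker ∂_k / im ∂_{k+1}, so:

  H_1: rank ker ∂_1 − rank ∂_2 = (5 − 4) − 0 = 1, and there is no ∂_2, so H_1 ≅ Z.

H_1 ≅ Z.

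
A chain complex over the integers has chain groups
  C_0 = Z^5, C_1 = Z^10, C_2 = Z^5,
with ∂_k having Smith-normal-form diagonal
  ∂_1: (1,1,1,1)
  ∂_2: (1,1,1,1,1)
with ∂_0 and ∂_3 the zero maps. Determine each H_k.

H_0: b_0 = 5 − 0 − 4 = 1; torsion from ∂_1 factors > 1: none. So H_0 = Z.
H_1: b_1 = 10 − 4 − 5 = 1; torsion from ∂_2 factors > 1: none. So H_1 = Z.
H_2: b_2 = 5 − 5 − 0 = 0; torsion from ∂_3 factors > 1: none. So H_2 = 0.

H_0 = Z,  H_1 = Z,  H_2 = 0.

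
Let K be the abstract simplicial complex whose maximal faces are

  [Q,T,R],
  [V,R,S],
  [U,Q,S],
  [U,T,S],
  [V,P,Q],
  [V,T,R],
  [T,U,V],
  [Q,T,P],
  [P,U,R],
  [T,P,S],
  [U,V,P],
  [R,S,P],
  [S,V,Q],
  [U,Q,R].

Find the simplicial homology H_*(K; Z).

Order the vertices as P < Q < R < S < T < U < V. Listing each simplex with vertices in this order, K has dimension 2 with simplices:

  0-simplices (7): P, Q, R, S, T, U, V
  1-simplices (21): PQ, PR, PS, PT, PU, PV, QR, QS, QT, QU, QV, RS, RT, RU, RV, ST, SU, SV, TU, TV, UV
  2-simplices (14): PQT, PQV, PRS, PRU, PST, PUV, QRT, QRU, QSU, QSV, RSV, RTV, STU, TUV

Hence C_0 ≅ Z^7, C_1 ≅ Z^21, C_2 ≅ Z^14.

∂_1: C_1 → C_0 is given by ∂[p,q] = [q] − [p]. For instance
  ∂TU = U − T.
The resulting 7×21 matrix has rank 6, and its Smith normal form has invariant factors (1,1,1,1,1,1).

The boundary map ∂_2: C_2 → C_1 acts by ∂[p,q,r] = [q,r] − [p,r] + [p,q]. For instance
  ∂QRT = RT − QT + QR,
  ∂STU = TU − SU + ST.
The 21×14 boundary matrix has rank 13 and Smith normal form diag(1,1,1,1,1,1,1,1,1,1,1,1,1).

Now H_k = ker ∂_k / im ∂_{k+1}, so:

  H_0: rank C_0 − rank ∂_1 = 7 − 6 = 1, and the invariant factors of ∂_1 are all 1, so H_0 ≅ Z.
  H_1: rank ker ∂_1 − rank ∂_2 = (21 − 6) − 13 = 2, and the invariant factors of ∂_2 are all 1, so H_1 ≅ Z^2.
  H_2: rank ker ∂_2 − rank ∂_3 = (14 − 13) − 0 = 1, and there is no ∂_3, so H_2 ≅ Z.

(K is a triangulation of the torus T^2.)

H_0 ≅ Z,  H_1 ≅ Z^2,  H_2 ≅ Z.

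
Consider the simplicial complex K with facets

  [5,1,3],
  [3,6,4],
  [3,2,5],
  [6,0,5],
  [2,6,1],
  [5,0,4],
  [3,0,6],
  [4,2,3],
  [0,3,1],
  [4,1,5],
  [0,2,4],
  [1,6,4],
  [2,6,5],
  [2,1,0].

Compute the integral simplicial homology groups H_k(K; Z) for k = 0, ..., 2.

K has 7 vertices, 21 edges, 14 triangles.
rank ∂_0 = 0, rank ∂_1 = 6 ⇒ b_0 = 7 − 0 − 6 = 1; all invariant factors of ∂_1 are 1 so no torsion. So H_0 ≅ Z.
rank ∂_1 = 6, rank ∂_2 = 13 ⇒ b_1 = 21 − 6 − 13 = 2; all invariant factors of ∂_2 are 1 so no torsion. So H_1 ≅ Z^2.
rank ∂_2 = 13, rank ∂_3 = 0 ⇒ b_2 = 14 − 13 − 0 = 1. So H_2 ≅ Z.

H_0 ≅ Z,  H_1 ≅ Z^2,  H_2 ≅ Z.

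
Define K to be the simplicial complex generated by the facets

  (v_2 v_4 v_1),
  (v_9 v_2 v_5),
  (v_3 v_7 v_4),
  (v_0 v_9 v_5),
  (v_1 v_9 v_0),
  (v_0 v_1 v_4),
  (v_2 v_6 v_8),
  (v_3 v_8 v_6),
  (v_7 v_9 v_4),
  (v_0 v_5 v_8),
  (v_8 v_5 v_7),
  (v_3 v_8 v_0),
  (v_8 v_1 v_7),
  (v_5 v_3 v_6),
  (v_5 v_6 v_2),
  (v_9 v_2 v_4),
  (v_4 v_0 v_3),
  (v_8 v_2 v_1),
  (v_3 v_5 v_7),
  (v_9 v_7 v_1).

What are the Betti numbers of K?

Order the vertices as v_0 < v_1 < v_2 < v_3 < v_4 < v_5 < v_6 < v_7 < v_8 < v_9. Listing each simplex with vertices in this order, K has dimension 2 with simplices:

  0-simplices (10): [v_0], [v_1], [v_2], [v_3], [v_4], [v_5], [v_6], [v_7], [v_8], [v_9]
  1-simplices (30): (30 of them)
  2-simplices (20): (20 of them)

so the chain groups are C_0 ≅ Z^10, C_1 ≅ Z^30, C_2 ≅ Z^20.

∂_1: C_1 → C_0 sends each edge [p,q] (with p < q) to q − p. For instance
  ∂[v_3,v_4] = [v_4] − [v_3].
The 10×30 boundary matrix has rank 9 and Smith normal form diag(1,1,1,1,1,1,1,1,1).

Boundary ∂_2: C_2 → C_1 acts by ∂[p,q,r] = [q,r] − [p,r] + [p,q]. For instance
  ∂[v_1,v_2,v_4] = [v_2,v_4] − [v_1,v_4] + [v_1,v_2],
  ∂[v_2,v_5,v_9] = [v_5,v_9] − [v_2,v_9] + [v_2,v_5].
As a 30×20 matrix over Z this has rank 20, with invariant factors (1,1,1,1,1,1,1,1,1,1,1,1,1,1,1,1,1,1,1,2).

Computing H_k = (kernel of ∂_k) / (image of ∂_{k+1}):

  H_0: rank C_0 − rank ∂_1 = 10 − 9 = 1, and the invariant factors of ∂_1 are all 1, so H_0 ≅ Z.
  H_1: rank ker ∂_1 − rank ∂_2 = (30 − 9) − 20 = 1, and ∂_2 has invariant factor 2 > 1, so H_1 ≅ Z ⊕ Z_2.
  H_2: rank ker ∂_2 − rank ∂_3 = (20 − 20) − 0 = 0, and there is no ∂_3, so H_2 ≅ 0.

(K is a triangulation of the Klein bottle.)

Hence the Betti numbers are b_0 = 1, b_1 = 1, b_2 = 0.

b_0 = 1, b_1 = 1, b_2 = 0.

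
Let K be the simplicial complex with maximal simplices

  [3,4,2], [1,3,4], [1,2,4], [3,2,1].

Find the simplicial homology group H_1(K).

H_1 ≅ 0.

Take the total order 1 < 2 < 3 < 4 on the vertex set. Then K (dimension 2) consists of the simplices:

  0-simplices (4): [1], [2], [3], [4]
  1-simplices (6): [1,2], [1,3], [1,4], [2,3], [2,4], [3,4]
  2-simplices (4): [1,2,3], [1,2,4], [1,3,4], [2,3,4]

Hence C_0 ≅ Z^4, C_1 ≅ Z^6, C_2 ≅ Z^4.

Boundary ∂_1: C_1 → C_0 sends each edge [p,q] (with p < q) to q − p. For instance
  ∂[1,2] = [2] − [1].
The resulting 4×6 matrix has rank 3, and its Smith normal form has invariant factors (1,1,1).

The boundary map ∂_2: C_2 → C_1 maps a triangle to the signed sum of its edges. For instance
  ∂[2,3,4] = [3,4] − [2,4] + [2,3],
  ∂[1,2,4] = [2,4] − [1,4] + [1,2].
As a 6×4 matrix over Z this has rank 3, with invariant factors (1,1,1).

From H_k ≅ ker(∂_k) / im(∂_{k+1}) we obtain:

  H_1: rank ker ∂_1 − rank ∂_2 = (6 − 3) − 3 = 0, and the invariant factors of ∂_2 are all 1, so H_1 = 0.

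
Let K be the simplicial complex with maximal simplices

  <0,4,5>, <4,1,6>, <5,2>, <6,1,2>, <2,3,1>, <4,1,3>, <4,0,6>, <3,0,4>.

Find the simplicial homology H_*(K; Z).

H_0 ≅ Z,  H_1 ≅ Z,  H_2 = 0.

We work with the vertex ordering 0 < 1 < 2 < 3 < 4 < 5 < 6. The simplices of K, each written with vertices in increasing order, are:

  0-simplices (7): [0], [1], [2], [3], [4], [5], [6]
  1-simplices (14): [0,3], [0,4], [0,5], [0,6], [1,2], [1,3], [1,4], [1,6], [2,3], [2,5], [2,6], [3,4], [4,5], [4,6]
  2-simplices (7): [0,3,4], [0,4,5], [0,4,6], [1,2,3], [1,2,6], [1,3,4], [1,4,6]

Hence C_0 ≅ Z^7, C_1 ≅ Z^14, C_2 ≅ Z^7.

Boundary ∂_1: C_1 → C_0 is given by ∂[p,q] = [q] − [p]. For instance
  ∂[0,5] = [5] − [0].
The resulting 7×14 matrix has rank 6, and its Smith normal form has invariant factors (1,1,1,1,1,1).

Boundary ∂_2: C_2 → C_1 acts by ∂[p,q,r] = [q,r] − [p,r] + [p,q]. For instance
  ∂[1,2,3] = [2,3] − [1,3] + [1,2],
  ∂[0,3,4] = [3,4] − [0,4] + [0,3].
This gives a 14×7 integer matrix of rank 7; reducing to Smith normal form yields diagonal entries (1,1,1,1,1,1,1).

Now H_k = ker ∂_k / im ∂_{k+1}, so:

  H_0: rank C_0 − rank ∂_1 = 7 − 6 = 1, and the invariant factors of ∂_1 are all 1, so H_0 ≅ Z.
  H_1: rank ker ∂_1 − rank ∂_2 = (14 − 6) − 7 = 1, and the invariant factors of ∂_2 are all 1, so H_1 ≅ Z.
  H_2: rank ker ∂_2 − rank ∂_3 = (7 − 7) − 0 = 0, and there is no ∂_3, so H_2 ≅ 0.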